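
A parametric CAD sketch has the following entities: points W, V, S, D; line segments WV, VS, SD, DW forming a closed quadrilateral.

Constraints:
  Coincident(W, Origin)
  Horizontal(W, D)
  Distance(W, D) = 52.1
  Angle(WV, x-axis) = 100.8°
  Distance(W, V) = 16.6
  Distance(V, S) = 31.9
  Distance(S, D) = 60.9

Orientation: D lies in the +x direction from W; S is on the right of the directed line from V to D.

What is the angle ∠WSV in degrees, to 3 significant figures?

17.2°

Checks: |VS| = 31.90 ✓; |SD| = 60.90 ✓.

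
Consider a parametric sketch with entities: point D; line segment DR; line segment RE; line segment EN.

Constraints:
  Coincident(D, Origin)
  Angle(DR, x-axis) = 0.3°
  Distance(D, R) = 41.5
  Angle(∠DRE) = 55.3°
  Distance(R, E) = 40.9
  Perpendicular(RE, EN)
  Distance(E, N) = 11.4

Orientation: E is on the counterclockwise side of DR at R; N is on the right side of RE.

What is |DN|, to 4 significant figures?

48.69

D is at the origin; DR runs at 0.3° with length 41.5, so R = 41.5·(cos 0.3°, sin 0.3°) = (41.50, 0.2173). ∠DRE = 55.3°, so RE runs at 0.3° + (180° − 55.3°) = 125.0° from the x-axis; with |RE| = 40.9, E = R + 40.9·(cos 125.0°, sin 125.0°) = (18.04, 33.72). RE is perpendicular to EN; with |EN| = 11.4 on the right of RE, N = E + 11.4·(0.8192, 0.5736) = (27.38, 40.26). Then |DN| = |N − D| = 48.69.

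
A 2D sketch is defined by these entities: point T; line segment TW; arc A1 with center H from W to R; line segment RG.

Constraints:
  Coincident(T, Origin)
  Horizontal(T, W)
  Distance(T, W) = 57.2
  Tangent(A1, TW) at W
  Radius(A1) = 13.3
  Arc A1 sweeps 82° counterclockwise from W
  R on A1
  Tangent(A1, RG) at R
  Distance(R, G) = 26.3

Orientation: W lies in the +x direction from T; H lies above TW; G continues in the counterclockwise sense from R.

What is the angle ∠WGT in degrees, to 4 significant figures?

38.96°

T is at the origin; T and W share the same y with |TW| = 57.2 and W on the +x side, so W = (57.20, 0.000). A1 meets TW tangentially, so HW is at right angles to TW, so H = W + (0, 13.3) = (57.20, 13.30). On A1, W sits at bearing -90° from H; an 82° counterclockwise sweep puts R at bearing -8°, so R = H + 13.3·(cos -8°, sin -8°) = (70.37, 11.45). Tangency of A1 to RG means the radius HR is perpendicular to RG, so RG runs along (−sin -8°, cos -8°); with |RG| = 26.3, G = (74.03, 37.49). Then cos ∠WGT = GW·GT / (|GW||GT|), giving 38.96°.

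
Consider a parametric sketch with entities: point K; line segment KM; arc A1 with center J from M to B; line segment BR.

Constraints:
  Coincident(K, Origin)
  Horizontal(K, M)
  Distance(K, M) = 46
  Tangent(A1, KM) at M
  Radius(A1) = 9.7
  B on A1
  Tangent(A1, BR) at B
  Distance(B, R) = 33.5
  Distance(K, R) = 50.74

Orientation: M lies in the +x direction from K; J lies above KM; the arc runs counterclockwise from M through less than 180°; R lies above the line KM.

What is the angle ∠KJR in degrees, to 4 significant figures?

74.94°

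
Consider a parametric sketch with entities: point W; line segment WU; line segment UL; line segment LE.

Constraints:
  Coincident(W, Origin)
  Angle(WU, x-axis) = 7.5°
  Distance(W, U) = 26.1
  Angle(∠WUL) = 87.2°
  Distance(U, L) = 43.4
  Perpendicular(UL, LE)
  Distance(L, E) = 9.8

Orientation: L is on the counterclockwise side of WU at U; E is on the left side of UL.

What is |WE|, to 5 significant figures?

45.157

∠WUL = 87.2°, so UL runs at 7.5° + (180° − 87.2°) = 100.30° from the x-axis; with |UL| = 43.4, L = U + 43.4·(cos 100.30°, sin 100.30°) = (18.117, 46.107). The perpendicularity gives LE at right angles to UL; with |LE| = 9.8 on the left of UL, E = L + 9.8·(-0.98389, -0.17880) = (8.4746, 44.355). Then |WE| = |E − W| = 45.157.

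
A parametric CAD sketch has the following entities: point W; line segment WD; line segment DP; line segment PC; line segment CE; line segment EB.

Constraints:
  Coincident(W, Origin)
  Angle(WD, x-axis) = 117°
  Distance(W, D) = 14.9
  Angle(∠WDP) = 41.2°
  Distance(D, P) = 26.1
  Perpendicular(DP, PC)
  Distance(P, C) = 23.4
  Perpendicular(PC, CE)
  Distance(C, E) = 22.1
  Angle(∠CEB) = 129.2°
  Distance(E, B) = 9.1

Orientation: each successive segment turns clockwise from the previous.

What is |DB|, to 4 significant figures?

16.44

The perpendicularity gives CE at right angles to PC, so CE runs at 158.2°; with |CE| = 22.1, E = (-11.74, -9.936). ∠CEB = 129.2° gives EB at 107.4° from the x-axis; with |EB| = 9.1, B = (-14.46, -1.252). Then |DB| = |B − D| = 16.44.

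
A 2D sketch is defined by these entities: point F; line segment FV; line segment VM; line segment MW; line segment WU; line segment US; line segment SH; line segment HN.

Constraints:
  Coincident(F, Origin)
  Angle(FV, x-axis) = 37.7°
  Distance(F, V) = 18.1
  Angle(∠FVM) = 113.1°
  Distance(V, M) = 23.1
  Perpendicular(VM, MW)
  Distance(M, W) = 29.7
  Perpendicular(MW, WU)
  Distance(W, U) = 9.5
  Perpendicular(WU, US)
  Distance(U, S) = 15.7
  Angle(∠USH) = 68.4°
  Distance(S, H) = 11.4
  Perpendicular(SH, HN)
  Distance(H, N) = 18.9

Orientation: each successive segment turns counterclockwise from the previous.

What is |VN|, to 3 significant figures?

39.7

F is at the origin; FV runs at 37.7° with length 18.1, so V = (14.3, 11.1). ∠FVM = 113.1° gives VM at 105° from the x-axis; with |VM| = 23.1, M = (8.50, 33.4). The perpendicularity gives MW at right angles to VM, so MW runs at -165°; with |MW| = 29.7, W = (-20.2, 25.9). MW is perpendicular to WU, so WU runs at -75.4°; with |WU| = 9.5, U = (-17.8, 16.7). WU ⟂ US, so US runs at 14.6°; with |US| = 15.7, S = (-2.65, 20.7). ∠USH = 68.4° gives SH at 126° from the x-axis; with |SH| = 11.4, H = (-9.39, 29.9). SH is perpendicular to HN, so HN runs at -144°; with |HN| = 18.9, N = (-24.6, 18.7). Then |VN| = |N − V| = 39.7.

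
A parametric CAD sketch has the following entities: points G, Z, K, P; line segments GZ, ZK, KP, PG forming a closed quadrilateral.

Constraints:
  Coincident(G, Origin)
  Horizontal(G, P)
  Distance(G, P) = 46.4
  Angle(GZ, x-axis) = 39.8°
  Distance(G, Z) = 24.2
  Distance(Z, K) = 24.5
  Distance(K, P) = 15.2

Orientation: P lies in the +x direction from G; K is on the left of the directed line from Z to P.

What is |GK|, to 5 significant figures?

45.566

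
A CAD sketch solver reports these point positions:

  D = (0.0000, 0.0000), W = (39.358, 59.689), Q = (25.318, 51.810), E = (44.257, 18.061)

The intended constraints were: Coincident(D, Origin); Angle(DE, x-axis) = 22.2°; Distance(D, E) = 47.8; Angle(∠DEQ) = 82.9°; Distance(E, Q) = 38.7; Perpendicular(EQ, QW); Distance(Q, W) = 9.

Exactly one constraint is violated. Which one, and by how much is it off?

Distance(Q, W) = 9 — off by 7.10.

D = (0.00, 0.00) ✓; DE at 22.20° ✓; |DE| = 47.80 ✓; ∠DEQ = 82.90° ✓; |EQ| = 38.70 ✓; ∠(EQ, QW) = 90.00° ✓; |QW| = 16.10 ✗.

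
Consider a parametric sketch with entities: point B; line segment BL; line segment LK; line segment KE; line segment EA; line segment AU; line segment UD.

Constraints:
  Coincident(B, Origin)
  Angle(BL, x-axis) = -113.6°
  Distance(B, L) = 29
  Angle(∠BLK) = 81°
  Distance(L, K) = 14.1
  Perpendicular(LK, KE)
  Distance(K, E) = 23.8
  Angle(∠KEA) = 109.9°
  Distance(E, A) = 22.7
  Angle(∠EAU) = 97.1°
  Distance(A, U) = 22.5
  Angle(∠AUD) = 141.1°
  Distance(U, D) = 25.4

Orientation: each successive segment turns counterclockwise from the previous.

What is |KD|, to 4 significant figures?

29.53

∠EAU = 97.1° gives AU at -131.6° from the x-axis; with |AU| = 22.5, U = (-25.61, -11.07). ∠AUD = 141.1° gives UD at -92.70° from the x-axis; with |UD| = 25.4, D = (-26.81, -36.44). Then |KD| = |D − K| = 29.53.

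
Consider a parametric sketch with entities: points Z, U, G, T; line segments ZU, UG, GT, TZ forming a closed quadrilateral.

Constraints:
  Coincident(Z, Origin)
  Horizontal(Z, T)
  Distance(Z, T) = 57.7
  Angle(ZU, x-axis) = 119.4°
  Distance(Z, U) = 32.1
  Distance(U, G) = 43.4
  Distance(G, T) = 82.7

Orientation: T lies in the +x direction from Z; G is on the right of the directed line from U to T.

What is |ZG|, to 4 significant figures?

27.88

Checks: |UG| = 43.40 ✓; |GT| = 82.70 ✓.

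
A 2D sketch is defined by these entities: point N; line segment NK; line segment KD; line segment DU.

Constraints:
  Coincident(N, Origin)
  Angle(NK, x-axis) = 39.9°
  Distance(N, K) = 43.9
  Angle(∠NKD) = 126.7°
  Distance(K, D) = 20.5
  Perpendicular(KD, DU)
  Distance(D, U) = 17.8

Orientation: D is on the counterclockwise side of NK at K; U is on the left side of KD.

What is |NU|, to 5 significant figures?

49.869

N is at the origin; NK runs at 39.9° with length 43.9, so K = 43.9·(cos 39.9°, sin 39.9°) = (33.679, 28.160). ∠NKD = 126.7°, so KD runs at 39.9° + (180° − 126.7°) = 93.200° from the x-axis; with |KD| = 20.5, D = K + 20.5·(cos 93.200°, sin 93.200°) = (32.534, 48.628). The perpendicularity gives DU at right angles to KD; with |DU| = 17.8 on the left of KD, U = D + 17.8·(-0.99844, -0.055822) = (14.762, 47.634). Then |NU| = |U − N| = 49.869.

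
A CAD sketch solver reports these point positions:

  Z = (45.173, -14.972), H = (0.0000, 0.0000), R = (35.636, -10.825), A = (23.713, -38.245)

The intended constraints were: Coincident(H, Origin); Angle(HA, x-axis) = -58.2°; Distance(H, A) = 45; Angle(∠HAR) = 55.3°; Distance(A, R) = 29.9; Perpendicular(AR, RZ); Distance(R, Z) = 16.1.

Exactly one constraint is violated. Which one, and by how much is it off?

Distance(R, Z) = 16.1 — off by 5.70.

H = (0.00, 0.00) ✓; HA at -58.20° ✓; |HA| = 45.00 ✓; ∠HAR = 55.30° ✓; |AR| = 29.90 ✓; ∠(AR, RZ) = 90.00° ✓; |RZ| = 10.40 ✗.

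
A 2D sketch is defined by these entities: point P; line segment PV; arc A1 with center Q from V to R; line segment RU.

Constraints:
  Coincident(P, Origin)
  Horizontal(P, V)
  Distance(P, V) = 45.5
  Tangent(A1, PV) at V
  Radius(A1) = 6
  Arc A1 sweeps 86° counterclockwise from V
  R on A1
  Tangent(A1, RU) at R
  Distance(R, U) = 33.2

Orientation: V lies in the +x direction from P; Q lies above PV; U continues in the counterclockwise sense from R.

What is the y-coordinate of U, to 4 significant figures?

38.70

On A1, V sits at bearing -90° from Q; an 86° counterclockwise sweep puts R at bearing -4°, so R = Q + 6.0·(cos -4°, sin -4°) = (51.49, 5.581). Tangency of A1 to RU means the radius QR is perpendicular to RU, so RU runs along (−sin -4°, cos -4°); with |RU| = 33.2, U = (53.80, 38.70). So U.y = 38.70.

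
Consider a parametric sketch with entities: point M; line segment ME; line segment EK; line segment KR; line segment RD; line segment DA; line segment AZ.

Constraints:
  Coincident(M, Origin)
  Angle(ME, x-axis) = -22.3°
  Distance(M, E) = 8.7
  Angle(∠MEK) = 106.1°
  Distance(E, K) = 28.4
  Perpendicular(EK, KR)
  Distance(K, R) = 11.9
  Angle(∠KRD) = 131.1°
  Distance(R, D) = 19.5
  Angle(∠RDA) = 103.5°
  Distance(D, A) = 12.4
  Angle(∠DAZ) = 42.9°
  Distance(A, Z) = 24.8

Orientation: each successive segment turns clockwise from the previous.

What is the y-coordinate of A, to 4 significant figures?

-4.984

∠KRD = 131.1° gives RD at 124.9° from the x-axis; with |RD| = 19.5, D = (-18.01, -14.26). ∠RDA = 103.5° gives DA at 48.40° from the x-axis; with |DA| = 12.4, A = (-9.772, -4.984). So A.y = -4.984.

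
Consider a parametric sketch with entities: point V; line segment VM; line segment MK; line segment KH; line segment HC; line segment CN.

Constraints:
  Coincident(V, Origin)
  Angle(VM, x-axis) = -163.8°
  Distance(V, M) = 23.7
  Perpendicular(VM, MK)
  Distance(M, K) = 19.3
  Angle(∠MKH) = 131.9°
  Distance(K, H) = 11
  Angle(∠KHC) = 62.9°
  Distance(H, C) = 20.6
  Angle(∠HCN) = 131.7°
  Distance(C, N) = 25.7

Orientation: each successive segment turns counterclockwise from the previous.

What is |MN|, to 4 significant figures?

14.72

V is at the origin; VM runs at -163.8° with length 23.7, so M = (-22.76, -6.612). VM is perpendicular to MK, so MK runs at -73.80°; with |MK| = 19.3, K = (-17.37, -25.15). ∠MKH = 131.9° gives KH at -25.70° from the x-axis; with |KH| = 11.0, H = (-7.463, -29.92). ∠KHC = 62.9° gives HC at 91.40° from the x-axis; with |HC| = 20.6, C = (-7.966, -9.322). ∠HCN = 131.7° gives CN at 139.7° from the x-axis; with |CN| = 25.7, N = (-27.57, 7.300). Then |MN| = |N − M| = 14.72.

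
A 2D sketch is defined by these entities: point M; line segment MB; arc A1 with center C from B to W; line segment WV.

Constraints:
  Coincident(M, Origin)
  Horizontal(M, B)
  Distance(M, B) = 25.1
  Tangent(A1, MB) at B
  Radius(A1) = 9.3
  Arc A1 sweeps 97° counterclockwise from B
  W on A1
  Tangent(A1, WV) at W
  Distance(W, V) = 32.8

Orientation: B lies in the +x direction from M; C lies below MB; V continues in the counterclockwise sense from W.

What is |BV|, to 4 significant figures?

43.31

M is at the origin; M and B share the same y with |MB| = 25.1 and B on the +x side, so B = (25.10, 0.000). A1 meets MB tangentially, so CB is at right angles to MB, so C = B + (0, -9.3) = (25.10, -9.300). On A1, B sits at bearing 90° from C; a 97° counterclockwise sweep puts W at bearing 187°, so W = C + 9.3·(cos 187°, sin 187°) = (15.87, -10.43). Tangency of A1 to WV means the radius CW is perpendicular to WV, so WV runs along (−sin 187°, cos 187°); with |WV| = 32.8, V = (19.87, -42.99). Then |BV| = |V − B| = 43.31.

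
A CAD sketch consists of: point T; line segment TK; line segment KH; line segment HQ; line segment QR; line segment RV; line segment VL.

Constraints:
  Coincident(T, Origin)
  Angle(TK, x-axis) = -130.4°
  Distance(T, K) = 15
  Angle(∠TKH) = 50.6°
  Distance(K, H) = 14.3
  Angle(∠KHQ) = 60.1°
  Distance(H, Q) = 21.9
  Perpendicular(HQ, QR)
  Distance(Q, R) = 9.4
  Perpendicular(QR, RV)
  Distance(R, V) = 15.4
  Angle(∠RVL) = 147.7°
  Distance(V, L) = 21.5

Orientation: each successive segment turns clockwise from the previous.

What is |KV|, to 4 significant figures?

3.062

T is at the origin; TK runs at -130.4° with length 15.0, so K = (-9.722, -11.42). ∠TKH = 50.6° gives KH at 100.2° from the x-axis; with |KH| = 14.3, H = (-12.25, 2.651). ∠KHQ = 60.1° gives HQ at -19.70° from the x-axis; with |HQ| = 21.9, Q = (8.364, -4.731). HQ is perpendicular to QR, so QR runs at -109.7°; with |QR| = 9.4, R = (5.195, -13.58). QR ⟂ RV, so RV runs at 160.3°; with |RV| = 15.4, V = (-9.303, -8.390). Then |KV| = |V − K| = 3.062.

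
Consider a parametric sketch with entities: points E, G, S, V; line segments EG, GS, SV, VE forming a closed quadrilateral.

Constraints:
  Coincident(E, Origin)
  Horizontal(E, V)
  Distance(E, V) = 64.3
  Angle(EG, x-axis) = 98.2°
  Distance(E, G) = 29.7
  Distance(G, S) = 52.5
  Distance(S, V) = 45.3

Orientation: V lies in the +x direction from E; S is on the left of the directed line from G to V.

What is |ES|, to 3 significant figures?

62.7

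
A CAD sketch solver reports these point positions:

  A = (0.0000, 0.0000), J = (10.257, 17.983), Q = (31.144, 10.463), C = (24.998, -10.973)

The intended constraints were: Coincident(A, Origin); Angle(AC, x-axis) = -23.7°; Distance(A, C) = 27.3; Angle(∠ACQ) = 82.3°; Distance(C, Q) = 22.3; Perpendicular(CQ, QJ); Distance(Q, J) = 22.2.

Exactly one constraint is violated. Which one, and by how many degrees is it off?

Perpendicular(CQ, QJ) — off by 3.80°.

A = (0.00, 0.00) ✓; AC at -23.70° ✓; |AC| = 27.30 ✓; ∠ACQ = 82.30° ✓; |CQ| = 22.30 ✓; ∠(CQ, QJ) = 86.20° ✗; |QJ| = 22.20 ✓.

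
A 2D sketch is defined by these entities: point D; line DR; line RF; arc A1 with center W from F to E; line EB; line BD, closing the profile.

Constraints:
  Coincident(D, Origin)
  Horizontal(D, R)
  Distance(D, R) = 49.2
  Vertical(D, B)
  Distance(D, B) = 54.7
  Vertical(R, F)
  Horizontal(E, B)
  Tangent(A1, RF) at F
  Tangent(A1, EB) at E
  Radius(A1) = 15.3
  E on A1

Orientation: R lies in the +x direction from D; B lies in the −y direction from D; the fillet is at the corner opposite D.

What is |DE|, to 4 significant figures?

64.35

D is at the origin; DR is horizontal with |DR| = 49.2 and R on the +x side, so R = (49.20, 0.000). D and B share the same x with |DB| = 54.7 and B on the −y side, so B = (0.000, -54.70). The virtual corner opposite D is at (49.20, -54.70). Since A1 is tangent to RF there, WF ⟂ RF and since A1 is tangent to EB there, WE ⟂ EB, with radius 15.3, so the center W sits 15.3 in from both sides at W = (33.90, -39.40). That places the tangent points at F = (49.20, -39.40) on RF and E = (33.90, -54.70) on EB. Then |DE| = |E − D| = 64.35.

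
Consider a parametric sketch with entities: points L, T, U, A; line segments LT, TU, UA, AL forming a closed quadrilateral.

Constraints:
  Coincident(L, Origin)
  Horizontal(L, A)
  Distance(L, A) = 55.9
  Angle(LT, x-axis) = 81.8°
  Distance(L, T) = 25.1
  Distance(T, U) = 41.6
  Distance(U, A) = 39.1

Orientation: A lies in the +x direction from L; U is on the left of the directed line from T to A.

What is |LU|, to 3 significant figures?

57.0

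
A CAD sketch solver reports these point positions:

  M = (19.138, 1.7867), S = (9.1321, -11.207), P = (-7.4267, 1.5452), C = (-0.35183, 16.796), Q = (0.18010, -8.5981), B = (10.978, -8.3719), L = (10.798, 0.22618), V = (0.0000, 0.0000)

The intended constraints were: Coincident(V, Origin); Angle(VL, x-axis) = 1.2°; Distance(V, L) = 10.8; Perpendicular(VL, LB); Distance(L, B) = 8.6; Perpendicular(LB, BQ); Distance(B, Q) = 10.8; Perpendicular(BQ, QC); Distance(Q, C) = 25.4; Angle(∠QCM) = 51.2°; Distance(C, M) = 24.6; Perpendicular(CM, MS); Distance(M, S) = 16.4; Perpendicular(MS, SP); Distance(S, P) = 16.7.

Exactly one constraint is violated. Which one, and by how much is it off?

Distance(S, P) = 16.7 — off by 4.20.

V = (0.00, 0.00) ✓; VL at 1.200° ✓; |VL| = 10.80 ✓; ∠(VL, LB) = 90.00° ✓; |LB| = 8.600 ✓; ∠(LB, BQ) = 90.00° ✓; |BQ| = 10.80 ✓; ∠(BQ, QC) = 90.00° ✓; |QC| = 25.40 ✓; ∠QCM = 51.20° ✓; |CM| = 24.60 ✓; ∠(CM, MS) = 90.00° ✓; |MS| = 16.40 ✓; ∠(MS, SP) = 90.00° ✓; |SP| = 20.90 ✗.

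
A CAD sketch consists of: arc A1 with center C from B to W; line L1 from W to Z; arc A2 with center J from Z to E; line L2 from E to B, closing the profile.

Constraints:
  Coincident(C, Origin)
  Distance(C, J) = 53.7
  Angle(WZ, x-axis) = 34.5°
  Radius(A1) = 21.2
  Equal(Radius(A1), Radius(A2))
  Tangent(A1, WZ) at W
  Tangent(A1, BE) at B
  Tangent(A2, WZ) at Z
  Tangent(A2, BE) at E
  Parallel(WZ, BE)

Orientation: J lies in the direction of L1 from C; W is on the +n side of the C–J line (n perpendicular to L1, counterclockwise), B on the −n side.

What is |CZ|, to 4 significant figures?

57.73

The slot axis is L1's direction at 34.5°, so u = (cos 34.5°, sin 34.5°) = (0.8241, 0.5664) and n = (−sin 34.5°, cos 34.5°) = (-0.5664, 0.8241). C is at the origin and J lies 53.7 along u from C, so J = 53.7·u = (44.26, 30.42). Tangency of A1 to both parallel lines with radius 21.2 puts W and B at C ± 21.2·n: W = (-12.01, 17.47), B = (12.01, -17.47). Equal radii place Z and E the same way about J: Z = J + 21.2·n = (32.25, 47.89), E = J − 21.2·n = (56.26, 12.94). Then |CZ| = |Z − C| = 57.73.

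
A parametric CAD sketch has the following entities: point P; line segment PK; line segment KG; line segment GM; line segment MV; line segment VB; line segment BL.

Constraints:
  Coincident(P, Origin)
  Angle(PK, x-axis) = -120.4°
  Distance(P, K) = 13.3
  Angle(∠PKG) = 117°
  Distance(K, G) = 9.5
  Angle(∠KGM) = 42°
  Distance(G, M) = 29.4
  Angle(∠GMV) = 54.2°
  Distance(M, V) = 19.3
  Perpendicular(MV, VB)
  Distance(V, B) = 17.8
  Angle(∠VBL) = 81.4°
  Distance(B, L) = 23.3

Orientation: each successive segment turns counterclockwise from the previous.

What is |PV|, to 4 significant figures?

14.13

P is at the origin; PK runs at -120.4° with length 13.3, so K = (-6.730, -11.47). ∠PKG = 117.0° gives KG at -57.40° from the x-axis; with |KG| = 9.5, G = (-1.612, -19.47). ∠KGM = 42.0° gives GM at 80.60° from the x-axis; with |GM| = 29.4, M = (3.190, 9.530). ∠GMV = 54.2° gives MV at -153.6° from the x-axis; with |MV| = 19.3, V = (-14.10, 0.9490). Then |PV| = |V − P| = 14.13.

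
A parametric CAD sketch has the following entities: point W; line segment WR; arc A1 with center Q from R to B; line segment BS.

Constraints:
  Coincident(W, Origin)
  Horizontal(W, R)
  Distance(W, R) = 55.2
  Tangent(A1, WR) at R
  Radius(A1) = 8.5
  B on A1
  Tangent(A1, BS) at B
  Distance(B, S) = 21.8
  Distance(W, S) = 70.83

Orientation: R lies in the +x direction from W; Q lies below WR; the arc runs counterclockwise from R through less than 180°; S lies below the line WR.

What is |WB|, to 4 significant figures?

51.11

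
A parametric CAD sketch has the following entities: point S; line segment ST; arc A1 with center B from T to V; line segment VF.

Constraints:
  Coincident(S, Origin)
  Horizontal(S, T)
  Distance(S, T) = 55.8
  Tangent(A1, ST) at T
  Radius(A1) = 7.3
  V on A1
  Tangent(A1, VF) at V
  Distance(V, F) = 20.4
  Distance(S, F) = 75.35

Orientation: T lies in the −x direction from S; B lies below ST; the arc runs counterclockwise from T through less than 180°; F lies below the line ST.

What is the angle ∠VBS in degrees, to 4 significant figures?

142.9°

S is at the origin; S and T share the same y with |ST| = 55.8 and T on the −x side, so T = (-55.80, 0.000). Tangency of A1 to ST means the radius BT is perpendicular to ST, so B = T + (0, -7.3) = (-55.80, -7.300). Since BV ⟂ VF (tangency), |BF| = √(7.3² + 20.4²) = 21.67 regardless of where V sits on A1. So F lies on both circle(S, 75.35) and circle(B, 21.67); the below-ST intersection is F = (-72.25, -21.41). V is the foot of the tangent from F: V = (-62.14, -3.685).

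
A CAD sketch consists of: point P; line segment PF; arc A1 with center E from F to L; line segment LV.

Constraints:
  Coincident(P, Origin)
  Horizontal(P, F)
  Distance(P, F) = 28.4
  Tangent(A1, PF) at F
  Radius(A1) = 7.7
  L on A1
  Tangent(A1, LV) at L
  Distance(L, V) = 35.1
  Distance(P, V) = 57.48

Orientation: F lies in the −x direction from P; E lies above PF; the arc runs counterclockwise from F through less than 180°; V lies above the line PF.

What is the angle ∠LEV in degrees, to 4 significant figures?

77.63°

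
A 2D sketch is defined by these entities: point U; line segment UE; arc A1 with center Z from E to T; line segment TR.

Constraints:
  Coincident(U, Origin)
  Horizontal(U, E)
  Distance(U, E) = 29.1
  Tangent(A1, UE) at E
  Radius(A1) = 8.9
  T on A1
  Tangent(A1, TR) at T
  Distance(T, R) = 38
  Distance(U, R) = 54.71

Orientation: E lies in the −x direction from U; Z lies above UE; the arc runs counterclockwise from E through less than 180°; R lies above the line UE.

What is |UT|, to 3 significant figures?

22.8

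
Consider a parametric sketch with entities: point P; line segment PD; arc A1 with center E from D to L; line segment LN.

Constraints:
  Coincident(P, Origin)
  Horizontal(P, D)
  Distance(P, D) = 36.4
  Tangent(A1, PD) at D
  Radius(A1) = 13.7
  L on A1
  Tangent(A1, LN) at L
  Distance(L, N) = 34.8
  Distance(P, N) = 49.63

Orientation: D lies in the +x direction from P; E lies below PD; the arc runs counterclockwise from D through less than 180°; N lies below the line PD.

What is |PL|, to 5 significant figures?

25.699

P is at the origin; P and D share the same y with |PD| = 36.4 and D on the +x side, so D = (36.400, 0.0000). Since A1 is tangent to PD there, ED ⟂ PD, so E = D + (0, -13.7) = (36.400, -13.700). Since EL ⟂ LN (tangency), |EN| = √(13.7² + 34.8²) = 37.400 regardless of where L sits on A1. So N lies on both circle(P, 49.63) and circle(E, 37.400); the below-PD intersection is N = (17.990, -46.255). L is the foot of the tangent from N: L = (22.833, -11.793).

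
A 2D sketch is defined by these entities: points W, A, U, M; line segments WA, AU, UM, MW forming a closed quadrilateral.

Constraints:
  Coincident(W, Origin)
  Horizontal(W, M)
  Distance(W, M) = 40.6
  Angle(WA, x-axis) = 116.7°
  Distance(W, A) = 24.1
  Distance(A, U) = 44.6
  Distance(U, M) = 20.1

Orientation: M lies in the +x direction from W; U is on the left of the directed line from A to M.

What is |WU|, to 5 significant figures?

38.620

W is at the origin; WM is horizontal with |WM| = 40.6 and M in +x, so M = (40.6, 0). WA runs at 116.7° with |WA| = 24.1, so A = (-10.829, 21.530). U is determined by |AU| = 44.6 and |UM| = 20.1 together: it lies at the intersection of circle(A, 44.6) and circle(M, 20.1). With |AM| = 55.753, the foot of the radical line on AM is 42.092 from A and the perpendicular offset is √(44.6² − 42.092²) = 14.744. Taking the left-of-AM solution: U = (33.692, 18.876).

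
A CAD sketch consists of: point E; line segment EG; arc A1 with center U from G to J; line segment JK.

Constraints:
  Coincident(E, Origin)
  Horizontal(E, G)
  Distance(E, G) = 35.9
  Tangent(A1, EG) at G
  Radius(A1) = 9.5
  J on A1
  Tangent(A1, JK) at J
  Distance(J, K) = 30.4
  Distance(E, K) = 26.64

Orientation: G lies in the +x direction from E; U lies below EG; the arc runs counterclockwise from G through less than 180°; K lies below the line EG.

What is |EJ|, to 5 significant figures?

29.094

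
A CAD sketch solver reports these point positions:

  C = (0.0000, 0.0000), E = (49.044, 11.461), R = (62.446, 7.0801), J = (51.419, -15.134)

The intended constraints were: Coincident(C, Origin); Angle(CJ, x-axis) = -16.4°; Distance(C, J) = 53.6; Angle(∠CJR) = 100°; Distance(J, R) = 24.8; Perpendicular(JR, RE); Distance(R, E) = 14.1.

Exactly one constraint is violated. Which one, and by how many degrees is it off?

Perpendicular(JR, RE) — off by 8.30°.

C = (0.00, 0.00) ✓; CJ at -16.40° ✓; |CJ| = 53.60 ✓; ∠CJR = 100.0° ✓; |JR| = 24.80 ✓; ∠(JR, RE) = 98.30° ✗; |RE| = 14.10 ✓.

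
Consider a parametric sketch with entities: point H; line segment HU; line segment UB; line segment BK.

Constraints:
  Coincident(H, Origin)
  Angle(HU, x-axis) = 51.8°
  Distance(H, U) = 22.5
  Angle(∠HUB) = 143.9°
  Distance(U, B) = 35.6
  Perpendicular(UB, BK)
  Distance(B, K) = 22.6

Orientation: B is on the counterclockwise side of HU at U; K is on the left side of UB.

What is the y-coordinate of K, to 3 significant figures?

54.1

∠HUB = 143.9°, so UB runs at 51.8° + (180° − 143.9°) = 87.9° from the x-axis; with |UB| = 35.6, B = U + 35.6·(cos 87.9°, sin 87.9°) = (15.2, 53.3). UB ⟂ BK; with |BK| = 22.6 on the left of UB, K = B + 22.6·(-0.999, 0.0366) = (-7.37, 54.1). So K.y = 54.1.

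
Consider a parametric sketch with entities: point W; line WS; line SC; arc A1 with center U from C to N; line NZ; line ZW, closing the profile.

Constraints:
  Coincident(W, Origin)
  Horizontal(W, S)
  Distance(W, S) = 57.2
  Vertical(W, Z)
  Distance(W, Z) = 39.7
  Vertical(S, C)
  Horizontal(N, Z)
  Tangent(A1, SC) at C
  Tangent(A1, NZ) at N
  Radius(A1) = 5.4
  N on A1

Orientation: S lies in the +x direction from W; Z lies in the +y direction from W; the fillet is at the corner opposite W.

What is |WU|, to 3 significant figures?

62.1

WZ is vertical with |WZ| = 39.7 and Z on the +y side, so Z = (0.00, 39.7). The virtual corner opposite W is at (57.2, 39.7). The tangent condition forces UC to be normal to SC and the tangent condition forces UN to be normal to NZ, with radius 5.4, so the center U sits 5.4 in from both sides at U = (51.8, 34.3). Then |WU| = |U − W| = 62.1.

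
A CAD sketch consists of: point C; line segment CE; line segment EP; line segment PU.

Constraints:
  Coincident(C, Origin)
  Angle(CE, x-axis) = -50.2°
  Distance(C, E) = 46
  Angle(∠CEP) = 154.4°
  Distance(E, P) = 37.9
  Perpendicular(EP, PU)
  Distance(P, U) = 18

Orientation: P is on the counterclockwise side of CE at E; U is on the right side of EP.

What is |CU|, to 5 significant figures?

87.957

C is at the origin; CE runs at -50.2° with length 46.0, so E = 46.0·(cos -50.2°, sin -50.2°) = (29.445, -35.341). ∠CEP = 154.4°, so EP runs at -50.2° + (180° − 154.4°) = -24.600° from the x-axis; with |EP| = 37.9, P = E + 37.9·(cos -24.600°, sin -24.600°) = (63.905, -51.118). EP ⟂ PU; with |PU| = 18.0 on the right of EP, U = P + 18.0·(-0.41628, -0.90924) = (56.412, -67.484). Then |CU| = |U − C| = 87.957.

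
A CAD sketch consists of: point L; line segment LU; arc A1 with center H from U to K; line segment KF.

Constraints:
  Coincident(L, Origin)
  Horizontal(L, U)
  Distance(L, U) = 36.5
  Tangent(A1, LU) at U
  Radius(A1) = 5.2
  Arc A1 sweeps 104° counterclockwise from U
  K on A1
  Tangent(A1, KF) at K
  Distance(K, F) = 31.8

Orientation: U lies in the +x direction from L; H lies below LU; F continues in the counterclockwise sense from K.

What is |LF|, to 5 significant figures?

54.082

L is at the origin; LU is horizontal with |LU| = 36.5 and U on the +x side, so U = (36.500, 0.0000). Since A1 is tangent to LU there, HU ⟂ LU, so H = U + (0, -5.2) = (36.500, -5.2000). On A1, U sits at bearing 90° from H; a 104° counterclockwise sweep puts K at bearing 194°, so K = H + 5.2·(cos 194°, sin 194°) = (31.454, -6.4580). Since A1 is tangent to KF there, HK ⟂ KF, so KF runs along (−sin 194°, cos 194°); with |KF| = 31.8, F = (39.148, -37.313). Then |LF| = |F − L| = 54.082.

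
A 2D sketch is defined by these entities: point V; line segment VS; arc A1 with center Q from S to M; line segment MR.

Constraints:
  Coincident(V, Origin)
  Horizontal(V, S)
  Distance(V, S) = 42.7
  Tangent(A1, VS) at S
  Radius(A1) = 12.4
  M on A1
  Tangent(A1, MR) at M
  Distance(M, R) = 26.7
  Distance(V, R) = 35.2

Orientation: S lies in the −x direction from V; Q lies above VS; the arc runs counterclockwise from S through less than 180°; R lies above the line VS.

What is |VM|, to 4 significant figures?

32.49

V is at the origin; VS is horizontal with |VS| = 42.7 and S on the −x side, so S = (-42.70, 0.000). Tangency of A1 to VS means the radius QS is perpendicular to VS, so Q = S + (0, 12.4) = (-42.70, 12.40). Since QM ⟂ MR (tangency), |QR| = √(12.4² + 26.7²) = 29.44 regardless of where M sits on A1. So R lies on both circle(V, 35.2) and circle(Q, 29.44); the above-VS intersection is R = (-18.88, 29.71). M is the foot of the tangent from R: M = (-31.86, 6.372).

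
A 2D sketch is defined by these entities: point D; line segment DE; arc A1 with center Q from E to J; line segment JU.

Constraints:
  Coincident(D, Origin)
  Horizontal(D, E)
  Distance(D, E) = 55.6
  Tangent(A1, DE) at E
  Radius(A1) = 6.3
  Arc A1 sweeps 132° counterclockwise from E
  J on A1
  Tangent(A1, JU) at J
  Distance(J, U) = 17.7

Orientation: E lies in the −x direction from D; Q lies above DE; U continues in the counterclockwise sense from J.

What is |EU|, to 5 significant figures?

24.729

On A1, E sits at bearing -90° from Q; a 132° counterclockwise sweep puts J at bearing 42°, so J = Q + 6.3·(cos 42°, sin 42°) = (-50.918, 10.516). Since A1 is tangent to JU there, QJ ⟂ JU, so JU runs along (−sin 42°, cos 42°); with |JU| = 17.7, U = (-62.762, 23.669). Then |EU| = |U − E| = 24.729.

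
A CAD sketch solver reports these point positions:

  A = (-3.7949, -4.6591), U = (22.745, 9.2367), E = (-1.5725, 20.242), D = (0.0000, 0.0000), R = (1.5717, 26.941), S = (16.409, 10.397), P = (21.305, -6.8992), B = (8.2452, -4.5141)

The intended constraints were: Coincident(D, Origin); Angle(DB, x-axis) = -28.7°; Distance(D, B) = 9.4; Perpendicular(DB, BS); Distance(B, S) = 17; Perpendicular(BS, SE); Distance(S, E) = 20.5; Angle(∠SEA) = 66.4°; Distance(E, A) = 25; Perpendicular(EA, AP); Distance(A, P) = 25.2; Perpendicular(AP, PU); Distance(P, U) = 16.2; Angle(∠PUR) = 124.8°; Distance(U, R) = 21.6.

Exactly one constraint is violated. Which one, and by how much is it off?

Distance(U, R) = 21.6 — off by 6.00.

D = (0.00, 0.00) ✓; DB at -28.70° ✓; |DB| = 9.400 ✓; ∠(DB, BS) = 90.00° ✓; |BS| = 17.00 ✓; ∠(BS, SE) = 90.00° ✓; |SE| = 20.50 ✓; ∠SEA = 66.40° ✓; |EA| = 25.00 ✓; ∠(EA, AP) = 90.00° ✓; |AP| = 25.20 ✓; ∠(AP, PU) = 90.00° ✓; |PU| = 16.20 ✓; ∠PUR = 124.8° ✓; |UR| = 27.60 ✗.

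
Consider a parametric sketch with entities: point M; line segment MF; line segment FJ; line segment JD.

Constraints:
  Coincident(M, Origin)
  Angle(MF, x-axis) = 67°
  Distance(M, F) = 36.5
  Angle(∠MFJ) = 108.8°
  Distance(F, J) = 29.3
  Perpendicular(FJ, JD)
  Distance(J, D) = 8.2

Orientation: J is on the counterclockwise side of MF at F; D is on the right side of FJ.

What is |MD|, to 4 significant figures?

59.28

M is at the origin; MF runs at 67.0° with length 36.5, so F = 36.5·(cos 67.0°, sin 67.0°) = (14.26, 33.60). ∠MFJ = 108.8°, so FJ runs at 67.0° + (180° − 108.8°) = 138.2° from the x-axis; with |FJ| = 29.3, J = F + 29.3·(cos 138.2°, sin 138.2°) = (-7.581, 53.13). FJ is perpendicular to JD; with |JD| = 8.2 on the right of FJ, D = J + 8.2·(0.6665, 0.7455) = (-2.115, 59.24). Then |MD| = |D − M| = 59.28.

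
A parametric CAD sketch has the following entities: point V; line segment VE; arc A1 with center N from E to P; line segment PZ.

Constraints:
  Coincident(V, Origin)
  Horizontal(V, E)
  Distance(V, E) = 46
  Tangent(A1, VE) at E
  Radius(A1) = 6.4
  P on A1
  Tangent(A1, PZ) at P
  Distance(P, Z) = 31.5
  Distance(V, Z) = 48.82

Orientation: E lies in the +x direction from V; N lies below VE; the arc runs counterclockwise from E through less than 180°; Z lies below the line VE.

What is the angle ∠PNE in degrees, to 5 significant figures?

77.887°

V is at the origin; VE is horizontal with |VE| = 46.0 and E on the +x side, so E = (46.000, 0.0000). Tangency of A1 to VE means the radius NE is perpendicular to VE, so N = E + (0, -6.4) = (46.000, -6.4000). Since NP ⟂ PZ (tangency), |NZ| = √(6.4² + 31.5²) = 32.144 regardless of where P sits on A1. So Z lies on both circle(V, 48.82) and circle(N, 32.144); the below-VE intersection is Z = (33.132, -35.856). P is the foot of the tangent from Z: P = (39.742, -5.0570).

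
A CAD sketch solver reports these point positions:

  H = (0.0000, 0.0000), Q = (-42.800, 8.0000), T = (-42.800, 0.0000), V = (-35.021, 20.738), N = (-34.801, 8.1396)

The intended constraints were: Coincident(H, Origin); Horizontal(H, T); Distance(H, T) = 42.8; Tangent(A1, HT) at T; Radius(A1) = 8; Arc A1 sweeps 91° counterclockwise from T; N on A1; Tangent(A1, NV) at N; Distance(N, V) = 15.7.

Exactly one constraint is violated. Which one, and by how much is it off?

Distance(N, V) = 15.7 — off by 3.10.

H = (0.00, 0.00) ✓; H.y = 0.00, T.y = 0.00 ✓; |HT| = 42.80 ✓; ∠(QT, TH) = 90.00° ✓; |QT| = 8.000 ✓; bearing(Q→N) − bearing(Q→T) = 91.00° ✓; |QN| = 8.000 ✓; ∠(QN, NV) = 90.00° ✓; |NV| = 12.60 ✗.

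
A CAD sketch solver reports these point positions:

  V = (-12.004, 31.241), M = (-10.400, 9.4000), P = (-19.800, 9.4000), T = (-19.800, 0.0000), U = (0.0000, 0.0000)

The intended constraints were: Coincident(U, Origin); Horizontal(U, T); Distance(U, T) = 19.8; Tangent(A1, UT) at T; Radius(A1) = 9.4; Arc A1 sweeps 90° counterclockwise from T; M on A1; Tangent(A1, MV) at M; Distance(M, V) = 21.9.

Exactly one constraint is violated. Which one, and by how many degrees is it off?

Tangent(A1, MV) at M — off by 4.20°.

U = (0.00, 0.00) ✓; U.y = 0.00, T.y = 0.00 ✓; |UT| = 19.80 ✓; ∠(PT, TU) = 90.00° ✓; |PT| = 9.400 ✓; bearing(P→M) − bearing(P→T) = 90.00° ✓; |PM| = 9.400 ✓; ∠(PM, MV) = 85.80° ✗; |MV| = 21.90 ✓.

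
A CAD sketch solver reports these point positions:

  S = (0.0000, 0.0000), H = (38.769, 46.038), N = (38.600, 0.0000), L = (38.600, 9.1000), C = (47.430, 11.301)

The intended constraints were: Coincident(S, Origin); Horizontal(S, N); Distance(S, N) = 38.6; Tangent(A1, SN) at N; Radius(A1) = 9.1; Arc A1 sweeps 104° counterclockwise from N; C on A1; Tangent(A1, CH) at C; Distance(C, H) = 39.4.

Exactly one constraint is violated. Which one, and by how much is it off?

Distance(C, H) = 39.4 — off by 3.60.

S = (0.00, 0.00) ✓; S.y = 0.00, N.y = 0.00 ✓; |SN| = 38.60 ✓; ∠(LN, NS) = 90.00° ✓; |LN| = 9.100 ✓; bearing(L→C) − bearing(L→N) = 104.0° ✓; |LC| = 9.100 ✓; ∠(LC, CH) = 90.00° ✓; |CH| = 35.80 ✗.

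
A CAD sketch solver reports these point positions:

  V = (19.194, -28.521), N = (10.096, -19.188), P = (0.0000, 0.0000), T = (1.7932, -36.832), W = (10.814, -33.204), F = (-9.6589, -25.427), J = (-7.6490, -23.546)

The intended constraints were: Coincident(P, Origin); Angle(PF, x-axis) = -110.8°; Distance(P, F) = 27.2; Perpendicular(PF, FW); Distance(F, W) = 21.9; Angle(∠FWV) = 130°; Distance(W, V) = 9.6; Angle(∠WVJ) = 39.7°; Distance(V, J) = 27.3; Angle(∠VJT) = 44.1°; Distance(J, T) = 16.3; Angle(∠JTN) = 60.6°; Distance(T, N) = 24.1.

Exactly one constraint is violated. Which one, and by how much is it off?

Distance(T, N) = 24.1 — off by 4.60.

P = (0.00, 0.00) ✓; PF at -110.8° ✓; |PF| = 27.20 ✓; ∠(PF, FW) = 90.00° ✓; |FW| = 21.90 ✓; ∠FWV = 130.0° ✓; |WV| = 9.600 ✓; ∠WVJ = 39.70° ✓; |VJ| = 27.30 ✓; ∠VJT = 44.10° ✓; |JT| = 16.30 ✓; ∠JTN = 60.60° ✓; |TN| = 19.50 ✗.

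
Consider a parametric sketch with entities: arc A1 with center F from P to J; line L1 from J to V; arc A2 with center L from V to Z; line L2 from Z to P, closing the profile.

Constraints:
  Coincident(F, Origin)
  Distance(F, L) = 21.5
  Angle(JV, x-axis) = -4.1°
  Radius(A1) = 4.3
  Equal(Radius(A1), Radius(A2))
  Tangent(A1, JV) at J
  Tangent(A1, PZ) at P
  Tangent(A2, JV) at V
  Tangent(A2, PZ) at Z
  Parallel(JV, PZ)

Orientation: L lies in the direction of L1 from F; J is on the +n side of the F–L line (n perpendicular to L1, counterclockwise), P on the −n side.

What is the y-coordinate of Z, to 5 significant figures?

-5.8262

The slot axis is L1's direction at -4.1°, so u = (cos -4.1°, sin -4.1°) = (0.99744, -0.071497) and n = (−sin -4.1°, cos -4.1°) = (0.071497, 0.99744). F is at the origin and L lies 21.5 along u from F, so L = 21.5·u = (21.445, -1.5372). Tangency of A1 to both parallel lines with radius 4.3 puts J and P at F ± 4.3·n: J = (0.30744, 4.2890), P = (-0.30744, -4.2890). Equal radii place V and Z the same way about L: V = L + 4.3·n = (21.752, 2.7518), Z = L − 4.3·n = (21.138, -5.8262). So Z.y = -5.8262.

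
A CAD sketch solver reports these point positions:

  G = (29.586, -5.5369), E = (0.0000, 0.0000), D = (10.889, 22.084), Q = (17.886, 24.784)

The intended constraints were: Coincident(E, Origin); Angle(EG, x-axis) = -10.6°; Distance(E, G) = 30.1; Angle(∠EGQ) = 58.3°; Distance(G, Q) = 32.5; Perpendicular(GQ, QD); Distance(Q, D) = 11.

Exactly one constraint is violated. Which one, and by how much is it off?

Distance(Q, D) = 11 — off by 3.50.

E = (0.00, 0.00) ✓; EG at -10.60° ✓; |EG| = 30.10 ✓; ∠EGQ = 58.30° ✓; |GQ| = 32.50 ✓; ∠(GQ, QD) = 90.00° ✓; |QD| = 7.500 ✗.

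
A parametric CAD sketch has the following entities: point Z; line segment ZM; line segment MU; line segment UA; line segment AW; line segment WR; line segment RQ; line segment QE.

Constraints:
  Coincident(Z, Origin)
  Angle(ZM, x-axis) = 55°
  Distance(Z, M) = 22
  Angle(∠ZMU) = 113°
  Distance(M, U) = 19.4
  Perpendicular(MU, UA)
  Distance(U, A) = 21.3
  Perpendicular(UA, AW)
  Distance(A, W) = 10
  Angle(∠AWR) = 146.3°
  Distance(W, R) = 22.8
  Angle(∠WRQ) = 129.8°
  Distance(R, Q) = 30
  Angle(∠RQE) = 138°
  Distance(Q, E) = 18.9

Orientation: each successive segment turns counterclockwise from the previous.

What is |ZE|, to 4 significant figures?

57.16

∠WRQ = 129.8° gives RQ at 25.90° from the x-axis; with |RQ| = 30.0, Q = (37.34, 18.43). ∠RQE = 138.0° gives QE at 67.90° from the x-axis; with |QE| = 18.9, E = (44.45, 35.94). Then |ZE| = |E − Z| = 57.16.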